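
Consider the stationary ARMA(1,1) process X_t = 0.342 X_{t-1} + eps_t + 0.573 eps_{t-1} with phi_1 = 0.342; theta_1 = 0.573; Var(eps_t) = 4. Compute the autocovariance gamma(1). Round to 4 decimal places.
\gamma(1) = 4.9570

Multiply the model equation by X_{t-k} and take expectations. With theta_0 = psi_0 = 1 and psi_j the MA(infinity) weights, this gives
  gamma(k) - sum_i phi_i gamma(k-i) = c_k,
  c_k = sigma^2 * sum_{j=k..q} theta_j psi_{j-k}   (c_k = 0 for k > q),
using gamma(-m) = gamma(m).
psi-weights needed (psi_j = theta_j + sum_i phi_i psi_{j-i}):
  psi_1 = theta_1 + phi_1 = 0.573 + (0.342) = 0.915
Right-hand sides:
  c_0 = sigma^2 (1 + theta_1 psi_1) = 4 * (1 + (0.573)(0.915)) = 4 * 1.524295 = 6.09718
  c_1 = sigma^2 theta_1 = 4 * (0.573) = 2.292
  c_2 = 0
Equations for k = 0 and k = 1 (AR order 1):
  gamma(0) = phi_1 gamma(1) + c_0
  gamma(1) = phi_1 gamma(0) + c_1
Substituting the second into the first: gamma(0) (1 - phi_1^2) = c_0 + phi_1 c_1, so
  gamma(0) = (c_0 + phi_1 c_1) / (1 - phi_1^2) = (6.09718 + (0.342)(2.292)) / (1 - (0.342)^2) = 6.881044 / 0.883036 = 7.792484.
  gamma(1) = phi_1 gamma(0) + c_1 = (0.342)(7.792484) + (2.292) = 4.95703.
Therefore gamma(1) = 4.9570 (to 4 decimal places).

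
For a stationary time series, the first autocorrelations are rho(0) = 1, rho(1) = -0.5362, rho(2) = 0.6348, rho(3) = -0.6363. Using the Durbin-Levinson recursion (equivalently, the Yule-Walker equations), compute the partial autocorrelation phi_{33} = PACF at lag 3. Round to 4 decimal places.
\phi_{33} = -0.3690

The PACF at lag k is phi_{kk}, the last component of the solution
to the Yule-Walker system G_k phi = r_k where
  (G_k)_{ij} = rho(|i - j|), (r_k)_i = rho(i), i,j = 1..k.
Equivalently, Durbin-Levinson gives phi_{kk} iteratively:
  phi_{11} = rho(1)
  phi_{kk} = [rho(k) - sum_{j=1..k-1} phi_{k-1,j} rho(k-j)]
            / [1 - sum_{j=1..k-1} phi_{k-1,j} rho(j)],
  phi_{k,j} = phi_{k-1,j} - phi_{kk} phi_{k-1,k-j},  j = 1..k-1.
Step k = 1:
  phi_11 = rho(1) = -0.5362.
Step k = 2:
  phi_22 = [rho(2) - phi_11 rho(1)] / [1 - phi_11 rho(1)] = [0.6348 - (-0.5362)(-0.5362)] / [1 - (-0.5362)(-0.5362)]
         = 0.34728956 / 0.71248956 = 0.487431.
  Update: phi_21 = phi_11 - phi_22 phi_11 = -0.5362 - (0.487431)(-0.5362) = -0.274839.
Step k = 3:
  phi_33 = [rho(3) - phi_21 rho(2) - phi_22 rho(1)] / [1 - phi_21 rho(1) - phi_22 rho(2)]
    numerator   = -0.6363 - (-0.274839)(0.6348) - (0.487431)(-0.5362) = -0.20047137
    denominator = 1 - (-0.274839)(-0.5362) - (0.487431)(0.6348) = 0.54320983
  phi_33 = -0.20047137 / 0.54320983 = -0.369.
Therefore phi_{33} = -0.3690.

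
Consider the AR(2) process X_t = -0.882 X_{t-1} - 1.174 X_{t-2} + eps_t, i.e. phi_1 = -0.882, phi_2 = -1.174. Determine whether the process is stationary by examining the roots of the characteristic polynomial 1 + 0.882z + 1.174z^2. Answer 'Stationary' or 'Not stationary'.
\text{Not stationary}

The AR(p) characteristic polynomial is P(z) = 1 + 0.882z + 1.174z^2.
Stationarity requires all roots to lie outside the unit circle, i.e. |z| > 1 for every root.
Set 1 + (0.882) z + (1.174) z^2 = 0, i.e. a z^2 + b z + c = 0 with a = 1.174, b = 0.882, c = 1.
Discriminant D = b^2 - 4ac = (0.882)^2 - 4*(1.174)*1 = 0.777924 - (4.696) = -3.918076.
D < 0, so the roots are the complex-conjugate pair z = (-b +/- i sqrt(-D)) / (2a) = -0.3756 +/- 0.843i.
For a conjugate pair |z|^2 = z * conj(z) = (product of roots) = c/a = 1/(1.174) = 0.851789, so |z| = sqrt(0.851789) = 0.9229 for both roots.
Moduli of all roots: 0.9229, 0.9229.
All moduli strictly greater than 1? No.
Verdict: Not stationary.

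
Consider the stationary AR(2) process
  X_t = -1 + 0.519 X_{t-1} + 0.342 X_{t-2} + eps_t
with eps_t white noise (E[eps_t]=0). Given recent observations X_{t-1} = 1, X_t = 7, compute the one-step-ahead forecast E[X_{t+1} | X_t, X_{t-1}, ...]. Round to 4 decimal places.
E[X_{t+1} \mid \mathcal F_t] = 2.9750

For an AR(p) model X_t = c + sum_i phi_i X_{t-i} + eps_t, the
one-step-ahead conditional mean is
  E[X_{t+1} | X_t, ...] = c + sum_i phi_i X_{t+1-i}.
Substitute known values:
  E[X_{t+1} | ...] = -1 + (0.519) * (7) + (0.342) * (1)
                   = 2.9750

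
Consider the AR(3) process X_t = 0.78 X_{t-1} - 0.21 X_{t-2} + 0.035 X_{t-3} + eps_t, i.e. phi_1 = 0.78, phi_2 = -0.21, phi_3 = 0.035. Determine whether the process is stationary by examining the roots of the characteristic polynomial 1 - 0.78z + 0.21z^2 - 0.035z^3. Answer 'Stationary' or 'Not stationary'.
\text{Stationary}

The AR(p) characteristic polynomial is P(z) = 1 - 0.78z + 0.21z^2 - 0.035z^3.
Stationarity requires all roots to lie outside the unit circle, i.e. |z| > 1 for every root.
Degree 3: look for a simple real root z0 first, then factor out (1 - z/z0) and solve the remaining quadratic.
Testing z0 = 2: P(2) = 1 + (-0.78)(2) + (0.21)(2)^2 + (-0.035)(2)^3
  = 1 + (-1.56) + (0.84) + (-0.28) = 0.  So z_0 = 2 is a root, |z_0| = 2.
Divide out the factor (1 - 0.5 z) = (1 - z/z0) (since 1/z0 = 0.5):
  P(z) = (1 - 0.5 z)(1 + (-0.28) z + (0.07) z^2)
  [check: z-coef -0.28 - (0.5) = -0.78; z^2-coef 0.07 - (0.5)(-0.28) = 0.21; z^3-coef -(0.5)(0.07) = -0.035.]
Remaining roots from the quadratic factor 1 + (-0.28) z + (0.07) z^2:
  Set 1 + (-0.28) z + (0.07) z^2 = 0, i.e. a z^2 + b z + c = 0 with a = 0.07, b = -0.28, c = 1.
  Discriminant D = b^2 - 4ac = (-0.28)^2 - 4*(0.07)*1 = 0.0784 - (0.28) = -0.2016.
  D < 0, so the roots are the complex-conjugate pair z = (-b +/- i sqrt(-D)) / (2a) = 2 +/- 3.2071i.
  For a conjugate pair |z|^2 = z * conj(z) = (product of roots) = c/a = 1/(0.07) = 14.285714, so |z| = sqrt(14.285714) = 3.7796 for both roots.
Moduli of all roots: 2.0000, 3.7796, 3.7796.
All moduli strictly greater than 1? Yes.
Verdict: Stationary.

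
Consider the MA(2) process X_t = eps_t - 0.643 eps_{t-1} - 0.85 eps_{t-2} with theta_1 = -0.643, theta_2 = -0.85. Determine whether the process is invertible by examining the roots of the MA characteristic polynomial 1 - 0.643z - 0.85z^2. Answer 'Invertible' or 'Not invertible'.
\text{Not invertible}

The MA(q) characteristic polynomial is P(z) = 1 - 0.643z - 0.85z^2.
Invertibility requires all roots to lie outside the unit circle, i.e. |z| > 1 for every root.
Set 1 + (-0.643) z + (-0.85) z^2 = 0, i.e. a z^2 + b z + c = 0 with a = -0.85, b = -0.643, c = 1.
Discriminant D = b^2 - 4ac = (-0.643)^2 - 4*(-0.85)*1 = 0.413449 - (-3.4) = 3.813449.
D >= 0, so the roots are real: z = (-b +/- sqrt(D)) / (2a) = (0.643 +/- 1.952805) / (-1.7).
  z_1 = (0.643 + 1.952805) / (-1.7) = -1.5269,   |z_1| = 1.5269.
  z_2 = (0.643 - 1.952805) / (-1.7) = 0.7705,   |z_2| = 0.7705.
Moduli of all roots: 1.5269, 0.7705.
All moduli strictly greater than 1? No.
Verdict: Not invertible.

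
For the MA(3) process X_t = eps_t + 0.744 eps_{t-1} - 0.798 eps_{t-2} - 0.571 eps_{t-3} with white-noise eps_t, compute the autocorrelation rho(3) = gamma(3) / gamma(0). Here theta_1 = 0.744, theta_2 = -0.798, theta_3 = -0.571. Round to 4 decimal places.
\rho(3) = -0.2269

For an MA(q) process with theta_0 = 1, the autocovariance is
  gamma(k) = sigma^2 * sum_{i=0..q-k} theta_i * theta_{i+k},
and rho(k) = gamma(k) / gamma(0). Sigma^2 cancels.
  numerator   = (1)*(-0.571) = -0.571.
  denominator = (1)^2 + (0.744)^2 + (-0.798)^2 + (-0.571)^2 = 2.516381.
  rho(3) = -0.571 / 2.516381 = -0.2269.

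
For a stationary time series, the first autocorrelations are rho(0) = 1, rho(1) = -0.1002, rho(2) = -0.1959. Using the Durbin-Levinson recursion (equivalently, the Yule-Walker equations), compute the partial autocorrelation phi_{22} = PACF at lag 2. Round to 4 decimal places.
\phi_{22} = -0.2080

The PACF at lag k is phi_{kk}, the last component of the solution
to the Yule-Walker system G_k phi = r_k where
  (G_k)_{ij} = rho(|i - j|), (r_k)_i = rho(i), i,j = 1..k.
Equivalently, Durbin-Levinson gives phi_{kk} iteratively:
  phi_{11} = rho(1)
  phi_{kk} = [rho(k) - sum_{j=1..k-1} phi_{k-1,j} rho(k-j)]
            / [1 - sum_{j=1..k-1} phi_{k-1,j} rho(j)],
  phi_{k,j} = phi_{k-1,j} - phi_{kk} phi_{k-1,k-j},  j = 1..k-1.
Step k = 1:
  phi_11 = rho(1) = -0.1002.
Step k = 2:
  phi_22 = [rho(2) - phi_11 rho(1)] / [1 - phi_11 rho(1)] = [-0.1959 - (-0.1002)(-0.1002)] / [1 - (-0.1002)(-0.1002)]
         = -0.20594004 / 0.98995996 = -0.208.
Therefore phi_{22} = -0.2080.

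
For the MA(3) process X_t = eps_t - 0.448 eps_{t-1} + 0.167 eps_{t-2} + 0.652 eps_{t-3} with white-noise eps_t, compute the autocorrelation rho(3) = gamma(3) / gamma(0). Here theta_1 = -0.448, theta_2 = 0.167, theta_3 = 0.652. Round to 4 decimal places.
\rho(3) = 0.3943

For an MA(q) process with theta_0 = 1, the autocovariance is
  gamma(k) = sigma^2 * sum_{i=0..q-k} theta_i * theta_{i+k},
and rho(k) = gamma(k) / gamma(0). Sigma^2 cancels.
  numerator   = (1)*(0.652) = 0.652.
  denominator = (1)^2 + (-0.448)^2 + (0.167)^2 + (0.652)^2 = 1.653697.
  rho(3) = 0.652 / 1.653697 = 0.3943.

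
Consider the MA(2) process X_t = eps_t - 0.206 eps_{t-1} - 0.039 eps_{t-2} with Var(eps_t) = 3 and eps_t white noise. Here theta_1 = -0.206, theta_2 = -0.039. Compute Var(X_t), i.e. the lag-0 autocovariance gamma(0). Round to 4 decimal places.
\gamma(0) = 3.1319

For an MA(q) process X_t = eps_t + sum_i theta_i eps_{t-i} with
Var(eps_t) = sigma^2, the variance is
  gamma(0) = sigma^2 * (1 + sum_i theta_i^2).
  sum_i theta_i^2 = (-0.206)^2 + (-0.039)^2 = 0.042436 + 0.001521 = 0.043957.
  gamma(0) = 3 * (1 + 0.043957) = 3 * 1.043957 = 3.131871, which rounds to 3.1319.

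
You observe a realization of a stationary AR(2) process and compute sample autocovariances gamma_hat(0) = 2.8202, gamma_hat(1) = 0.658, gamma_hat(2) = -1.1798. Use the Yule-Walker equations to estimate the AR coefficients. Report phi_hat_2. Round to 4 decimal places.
\hat\phi_{2} = -0.5000

The Yule-Walker equations for an AR(p) process read, in matrix form,
  Gamma_p phi = r_p,   with   (Gamma_p)_{ij} = gamma(|i - j|),
                       (r_p)_i = gamma(i),   i,j = 1..p.
Substitute the sample gammas (Toeplitz matrix and right-hand side of size 2):
  Gamma_p = [[2.8202, 0.658], [0.658, 2.8202]]
  r_p     = [0.658, -1.1798]
Written out:
  2.8202 phi_1 + 0.658 phi_2 = 0.658
  0.658 phi_1 + 2.8202 phi_2 = -1.1798
Solve by Cramer's rule:
  det = gamma(0)^2 - gamma(1)^2 = (2.8202)^2 - (0.658)^2 = 7.95352804 - 0.432964 = 7.52056404
  phi_hat_1 = [gamma(1) gamma(0) - gamma(1) gamma(2)] / det = [(0.658)(2.8202) - (0.658)(-1.1798)] / 7.52056404 = 2.632 / 7.52056404 = 0.35
  phi_hat_2 = [gamma(0) gamma(2) - gamma(1)^2] / det = [(2.8202)(-1.1798) - (0.658)^2] / 7.52056404 = -3.76023596 / 7.52056404 = -0.5
So phi_hat = [0.3500, -0.5000].
Therefore phi_hat_2 = -0.5000.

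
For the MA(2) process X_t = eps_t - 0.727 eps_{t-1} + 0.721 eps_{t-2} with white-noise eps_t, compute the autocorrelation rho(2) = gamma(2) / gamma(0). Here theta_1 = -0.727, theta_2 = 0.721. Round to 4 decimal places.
\rho(2) = 0.3520

For an MA(q) process with theta_0 = 1, the autocovariance is
  gamma(k) = sigma^2 * sum_{i=0..q-k} theta_i * theta_{i+k},
and rho(k) = gamma(k) / gamma(0). Sigma^2 cancels.
  numerator   = (1)*(0.721) = 0.721.
  denominator = (1)^2 + (-0.727)^2 + (0.721)^2 = 2.04837.
  rho(2) = 0.721 / 2.04837 = 0.3520.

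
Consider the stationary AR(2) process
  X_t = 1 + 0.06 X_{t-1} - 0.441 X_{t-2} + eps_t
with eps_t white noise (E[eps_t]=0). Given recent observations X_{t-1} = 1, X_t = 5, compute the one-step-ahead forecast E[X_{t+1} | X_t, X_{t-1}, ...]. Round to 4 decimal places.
E[X_{t+1} \mid \mathcal F_t] = 0.8590

For an AR(p) model X_t = c + sum_i phi_i X_{t-i} + eps_t, the
one-step-ahead conditional mean is
  E[X_{t+1} | X_t, ...] = c + sum_i phi_i X_{t+1-i}.
Substitute known values:
  E[X_{t+1} | ...] = 1 + (0.06) * (5) + (-0.441) * (1)
                   = 0.8590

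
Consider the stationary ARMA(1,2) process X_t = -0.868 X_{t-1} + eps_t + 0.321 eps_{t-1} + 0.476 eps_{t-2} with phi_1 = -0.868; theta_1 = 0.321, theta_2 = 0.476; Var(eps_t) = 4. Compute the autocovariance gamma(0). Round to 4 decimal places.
\gamma(0) = 19.8619

Multiply the model equation by X_{t-k} and take expectations. With theta_0 = psi_0 = 1 and psi_j the MA(infinity) weights, this gives
  gamma(k) - sum_i phi_i gamma(k-i) = c_k,
  c_k = sigma^2 * sum_{j=k..q} theta_j psi_{j-k}   (c_k = 0 for k > q),
using gamma(-m) = gamma(m).
psi-weights needed (psi_j = theta_j + sum_i phi_i psi_{j-i}):
  psi_1 = theta_1 + phi_1 = 0.321 + (-0.868) = -0.547
  psi_2 = theta_2 + phi_1 psi_1 = 0.476 + (-0.868)(-0.547) = 0.950796
Right-hand sides:
  c_0 = sigma^2 (1 + theta_1 psi_1 + theta_2 psi_2) = 4 * (1 + (0.321)(-0.547) + (0.476)(0.950796)) = 4 * 1.276992 = 5.107968
  c_1 = sigma^2 (theta_1 + theta_2 psi_1) = 4 * (0.321 + (0.476)(-0.547)) = 0.242512
  c_2 = sigma^2 theta_2 = 4 * (0.476) = 1.904
Equations for k = 0 and k = 1 (AR order 1):
  gamma(0) = phi_1 gamma(1) + c_0
  gamma(1) = phi_1 gamma(0) + c_1
Substituting the second into the first: gamma(0) (1 - phi_1^2) = c_0 + phi_1 c_1, so
  gamma(0) = (c_0 + phi_1 c_1) / (1 - phi_1^2) = (5.107968 + (-0.868)(0.242512)) / (1 - (-0.868)^2) = 4.897467 / 0.246576 = 19.861897.
Therefore gamma(0) = 19.8619 (to 4 decimal places).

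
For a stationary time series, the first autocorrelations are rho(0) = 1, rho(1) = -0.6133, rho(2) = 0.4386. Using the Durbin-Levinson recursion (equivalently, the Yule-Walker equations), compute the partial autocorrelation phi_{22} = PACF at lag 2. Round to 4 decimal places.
\phi_{22} = 0.1001

The PACF at lag k is phi_{kk}, the last component of the solution
to the Yule-Walker system G_k phi = r_k where
  (G_k)_{ij} = rho(|i - j|), (r_k)_i = rho(i), i,j = 1..k.
Equivalently, Durbin-Levinson gives phi_{kk} iteratively:
  phi_{11} = rho(1)
  phi_{kk} = [rho(k) - sum_{j=1..k-1} phi_{k-1,j} rho(k-j)]
            / [1 - sum_{j=1..k-1} phi_{k-1,j} rho(j)],
  phi_{k,j} = phi_{k-1,j} - phi_{kk} phi_{k-1,k-j},  j = 1..k-1.
Step k = 1:
  phi_11 = rho(1) = -0.6133.
Step k = 2:
  phi_22 = [rho(2) - phi_11 rho(1)] / [1 - phi_11 rho(1)] = [0.4386 - (-0.6133)(-0.6133)] / [1 - (-0.6133)(-0.6133)]
         = 0.06246311 / 0.62386311 = 0.1001.
Therefore phi_{22} = 0.1001.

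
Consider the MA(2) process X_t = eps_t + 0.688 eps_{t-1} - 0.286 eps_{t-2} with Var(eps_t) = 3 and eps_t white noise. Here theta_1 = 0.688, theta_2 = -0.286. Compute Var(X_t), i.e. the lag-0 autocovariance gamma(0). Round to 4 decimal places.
\gamma(0) = 4.6654

For an MA(q) process X_t = eps_t + sum_i theta_i eps_{t-i} with
Var(eps_t) = sigma^2, the variance is
  gamma(0) = sigma^2 * (1 + sum_i theta_i^2).
  sum_i theta_i^2 = (0.688)^2 + (-0.286)^2 = 0.473344 + 0.081796 = 0.55514.
  gamma(0) = 3 * (1 + 0.55514) = 3 * 1.55514 = 4.66542, which rounds to 4.6654.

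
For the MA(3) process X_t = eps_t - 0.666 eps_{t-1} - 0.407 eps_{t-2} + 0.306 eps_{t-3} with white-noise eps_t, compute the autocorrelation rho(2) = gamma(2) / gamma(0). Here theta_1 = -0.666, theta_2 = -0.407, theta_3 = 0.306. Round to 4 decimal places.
\rho(2) = -0.3587

For an MA(q) process with theta_0 = 1, the autocovariance is
  gamma(k) = sigma^2 * sum_{i=0..q-k} theta_i * theta_{i+k},
and rho(k) = gamma(k) / gamma(0). Sigma^2 cancels.
  numerator   = (1)*(-0.407) + (-0.666)*(0.306) = -0.610796.
  denominator = (1)^2 + (-0.666)^2 + (-0.407)^2 + (0.306)^2 = 1.702841.
  rho(2) = -0.610796 / 1.702841 = -0.3587.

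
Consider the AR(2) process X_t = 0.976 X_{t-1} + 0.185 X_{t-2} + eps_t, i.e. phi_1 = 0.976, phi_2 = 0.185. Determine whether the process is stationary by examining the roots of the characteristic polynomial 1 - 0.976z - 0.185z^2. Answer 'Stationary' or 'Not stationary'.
\text{Not stationary}

The AR(p) characteristic polynomial is P(z) = 1 - 0.976z - 0.185z^2.
Stationarity requires all roots to lie outside the unit circle, i.e. |z| > 1 for every root.
Set 1 + (-0.976) z + (-0.185) z^2 = 0, i.e. a z^2 + b z + c = 0 with a = -0.185, b = -0.976, c = 1.
Discriminant D = b^2 - 4ac = (-0.976)^2 - 4*(-0.185)*1 = 0.952576 - (-0.74) = 1.692576.
D >= 0, so the roots are real: z = (-b +/- sqrt(D)) / (2a) = (0.976 +/- 1.30099) / (-0.37).
  z_1 = (0.976 + 1.30099) / (-0.37) = -6.154,   |z_1| = 6.154.
  z_2 = (0.976 - 1.30099) / (-0.37) = 0.8784,   |z_2| = 0.8784.
Moduli of all roots: 6.1540, 0.8784.
All moduli strictly greater than 1? No.
Verdict: Not stationary.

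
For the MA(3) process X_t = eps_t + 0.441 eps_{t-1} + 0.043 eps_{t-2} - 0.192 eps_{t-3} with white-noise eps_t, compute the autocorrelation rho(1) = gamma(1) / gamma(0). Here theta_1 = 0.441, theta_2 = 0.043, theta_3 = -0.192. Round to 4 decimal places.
\rho(1) = 0.3663

For an MA(q) process with theta_0 = 1, the autocovariance is
  gamma(k) = sigma^2 * sum_{i=0..q-k} theta_i * theta_{i+k},
and rho(k) = gamma(k) / gamma(0). Sigma^2 cancels.
  numerator   = (1)*(0.441) + (0.441)*(0.043) + (0.043)*(-0.192) = 0.451707.
  denominator = (1)^2 + (0.441)^2 + (0.043)^2 + (-0.192)^2 = 1.233194.
  rho(1) = 0.451707 / 1.233194 = 0.3663.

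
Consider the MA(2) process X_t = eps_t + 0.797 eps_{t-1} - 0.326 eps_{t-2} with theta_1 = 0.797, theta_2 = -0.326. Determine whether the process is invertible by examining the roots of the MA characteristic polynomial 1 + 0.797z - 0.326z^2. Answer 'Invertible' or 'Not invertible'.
\text{Not invertible}

The MA(q) characteristic polynomial is P(z) = 1 + 0.797z - 0.326z^2.
Invertibility requires all roots to lie outside the unit circle, i.e. |z| > 1 for every root.
Set 1 + (0.797) z + (-0.326) z^2 = 0, i.e. a z^2 + b z + c = 0 with a = -0.326, b = 0.797, c = 1.
Discriminant D = b^2 - 4ac = (0.797)^2 - 4*(-0.326)*1 = 0.635209 - (-1.304) = 1.939209.
D >= 0, so the roots are real: z = (-b +/- sqrt(D)) / (2a) = (-0.797 +/- 1.392555) / (-0.652).
  z_1 = (-0.797 + 1.392555) / (-0.652) = -0.9134,   |z_1| = 0.9134.
  z_2 = (-0.797 - 1.392555) / (-0.652) = 3.3582,   |z_2| = 3.3582.
Moduli of all roots: 0.9134, 3.3582.
All moduli strictly greater than 1? No.
Verdict: Not invertible.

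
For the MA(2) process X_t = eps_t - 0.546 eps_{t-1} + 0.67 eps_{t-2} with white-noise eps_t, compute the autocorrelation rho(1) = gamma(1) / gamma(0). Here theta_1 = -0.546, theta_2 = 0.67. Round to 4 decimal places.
\rho(1) = -0.5219

For an MA(q) process with theta_0 = 1, the autocovariance is
  gamma(k) = sigma^2 * sum_{i=0..q-k} theta_i * theta_{i+k},
and rho(k) = gamma(k) / gamma(0). Sigma^2 cancels.
  numerator   = (1)*(-0.546) + (-0.546)*(0.67) = -0.91182.
  denominator = (1)^2 + (-0.546)^2 + (0.67)^2 = 1.747016.
  rho(1) = -0.91182 / 1.747016 = -0.5219.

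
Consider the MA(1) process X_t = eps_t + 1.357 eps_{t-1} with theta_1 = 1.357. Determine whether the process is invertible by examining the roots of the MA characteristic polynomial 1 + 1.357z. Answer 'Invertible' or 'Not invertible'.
\text{Not invertible}

The MA(q) characteristic polynomial is P(z) = 1 + 1.357z.
Invertibility requires all roots to lie outside the unit circle, i.e. |z| > 1 for every root.
This is linear in z: 1 + (1.357) z = 0  =>  z = -1/(1.357) = -0.73692,  |z| = 0.73692.
Moduli of all roots: 0.7369.
All moduli strictly greater than 1? No.
Verdict: Not invertible.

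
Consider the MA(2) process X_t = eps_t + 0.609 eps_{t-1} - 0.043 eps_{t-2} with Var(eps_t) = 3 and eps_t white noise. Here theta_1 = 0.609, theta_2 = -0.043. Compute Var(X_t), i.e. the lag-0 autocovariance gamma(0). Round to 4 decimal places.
\gamma(0) = 4.1182

For an MA(q) process X_t = eps_t + sum_i theta_i eps_{t-i} with
Var(eps_t) = sigma^2, the variance is
  gamma(0) = sigma^2 * (1 + sum_i theta_i^2).
  sum_i theta_i^2 = (0.609)^2 + (-0.043)^2 = 0.370881 + 0.001849 = 0.37273.
  gamma(0) = 3 * (1 + 0.37273) = 3 * 1.37273 = 4.11819, which rounds to 4.1182.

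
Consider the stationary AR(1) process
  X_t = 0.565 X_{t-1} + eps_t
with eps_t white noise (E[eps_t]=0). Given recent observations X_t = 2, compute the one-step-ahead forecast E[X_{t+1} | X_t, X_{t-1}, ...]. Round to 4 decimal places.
E[X_{t+1} \mid \mathcal F_t] = 1.1300

For an AR(p) model X_t = c + sum_i phi_i X_{t-i} + eps_t, the
one-step-ahead conditional mean is
  E[X_{t+1} | X_t, ...] = c + sum_i phi_i X_{t+1-i}.
Substitute known values:
  E[X_{t+1} | ...] = (0.565) * (2)
                   = 1.1300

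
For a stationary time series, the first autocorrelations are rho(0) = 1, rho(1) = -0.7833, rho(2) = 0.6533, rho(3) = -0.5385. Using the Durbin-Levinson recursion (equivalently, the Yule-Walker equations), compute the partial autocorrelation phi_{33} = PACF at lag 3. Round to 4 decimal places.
\phi_{33} = 0.0030

The PACF at lag k is phi_{kk}, the last component of the solution
to the Yule-Walker system G_k phi = r_k where
  (G_k)_{ij} = rho(|i - j|), (r_k)_i = rho(i), i,j = 1..k.
Equivalently, Durbin-Levinson gives phi_{kk} iteratively:
  phi_{11} = rho(1)
  phi_{kk} = [rho(k) - sum_{j=1..k-1} phi_{k-1,j} rho(k-j)]
            / [1 - sum_{j=1..k-1} phi_{k-1,j} rho(j)],
  phi_{k,j} = phi_{k-1,j} - phi_{kk} phi_{k-1,k-j},  j = 1..k-1.
Step k = 1:
  phi_11 = rho(1) = -0.7833.
Step k = 2:
  phi_22 = [rho(2) - phi_11 rho(1)] / [1 - phi_11 rho(1)] = [0.6533 - (-0.7833)(-0.7833)] / [1 - (-0.7833)(-0.7833)]
         = 0.03974111 / 0.38644111 = 0.102839.
  Update: phi_21 = phi_11 - phi_22 phi_11 = -0.7833 - (0.102839)(-0.7833) = -0.702746.
Step k = 3:
  phi_33 = [rho(3) - phi_21 rho(2) - phi_22 rho(1)] / [1 - phi_21 rho(1) - phi_22 rho(2)]
    numerator   = -0.5385 - (-0.702746)(0.6533) - (0.102839)(-0.7833) = 0.00115781
    denominator = 1 - (-0.702746)(-0.7833) - (0.102839)(0.6533) = 0.38235419
  phi_33 = 0.00115781 / 0.38235419 = 0.003.
Therefore phi_{33} = 0.0030.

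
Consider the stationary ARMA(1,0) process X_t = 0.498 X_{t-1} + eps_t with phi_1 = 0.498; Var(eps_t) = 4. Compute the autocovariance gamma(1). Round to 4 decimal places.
\gamma(1) = 2.6490

Multiply the model equation by X_{t-k} and take expectations. With theta_0 = psi_0 = 1 and psi_j the MA(infinity) weights, this gives
  gamma(k) - sum_i phi_i gamma(k-i) = c_k,
  c_k = sigma^2 * sum_{j=k..q} theta_j psi_{j-k}   (c_k = 0 for k > q),
using gamma(-m) = gamma(m).
Pure AR (q = 0): c_0 = sigma^2 = 4, c_k = 0 for k >= 1.
Equations for k = 0 and k = 1 (AR order 1):
  gamma(0) = phi_1 gamma(1) + c_0
  gamma(1) = phi_1 gamma(0) + c_1
Substituting the second into the first: gamma(0) (1 - phi_1^2) = c_0 + phi_1 c_1, so
  gamma(0) = c_0 / (1 - phi_1^2) = 4 / (1 - (0.498)^2) = 4 / 0.751996 = 5.319177.
  gamma(1) = phi_1 gamma(0) = (0.498)(5.319177) = 2.64895.
Therefore gamma(1) = 2.6490 (to 4 decimal places).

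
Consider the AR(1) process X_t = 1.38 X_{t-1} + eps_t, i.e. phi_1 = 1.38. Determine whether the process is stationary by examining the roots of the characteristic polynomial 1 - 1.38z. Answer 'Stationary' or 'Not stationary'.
\text{Not stationary}

The AR(p) characteristic polynomial is P(z) = 1 - 1.38z.
Stationarity requires all roots to lie outside the unit circle, i.e. |z| > 1 for every root.
This is linear in z: 1 + (-1.38) z = 0  =>  z = -1/(-1.38) = 0.724638,  |z| = 0.724638.
Moduli of all roots: 0.7246.
All moduli strictly greater than 1? No.
Verdict: Not stationary.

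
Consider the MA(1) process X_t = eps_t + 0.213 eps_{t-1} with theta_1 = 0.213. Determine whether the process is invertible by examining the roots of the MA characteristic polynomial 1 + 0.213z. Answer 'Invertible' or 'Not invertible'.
\text{Invertible}

The MA(q) characteristic polynomial is P(z) = 1 + 0.213z.
Invertibility requires all roots to lie outside the unit circle, i.e. |z| > 1 for every root.
This is linear in z: 1 + (0.213) z = 0  =>  z = -1/(0.213) = -4.694836,  |z| = 4.694836.
Moduli of all roots: 4.6948.
All moduli strictly greater than 1? Yes.
Verdict: Invertible.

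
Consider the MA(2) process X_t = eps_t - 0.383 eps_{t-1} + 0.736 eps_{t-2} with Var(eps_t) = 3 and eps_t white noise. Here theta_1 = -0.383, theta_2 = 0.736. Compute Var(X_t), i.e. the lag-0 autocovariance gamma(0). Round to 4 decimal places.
\gamma(0) = 5.0652

For an MA(q) process X_t = eps_t + sum_i theta_i eps_{t-i} with
Var(eps_t) = sigma^2, the variance is
  gamma(0) = sigma^2 * (1 + sum_i theta_i^2).
  sum_i theta_i^2 = (-0.383)^2 + (0.736)^2 = 0.146689 + 0.541696 = 0.688385.
  gamma(0) = 3 * (1 + 0.688385) = 3 * 1.688385 = 5.065155, which rounds to 5.0652.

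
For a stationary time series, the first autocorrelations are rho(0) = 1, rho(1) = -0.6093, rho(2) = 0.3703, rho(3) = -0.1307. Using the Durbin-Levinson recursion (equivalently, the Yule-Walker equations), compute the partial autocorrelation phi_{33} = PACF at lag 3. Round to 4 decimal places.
\phi_{33} = 0.1501

The PACF at lag k is phi_{kk}, the last component of the solution
to the Yule-Walker system G_k phi = r_k where
  (G_k)_{ij} = rho(|i - j|), (r_k)_i = rho(i), i,j = 1..k.
Equivalently, Durbin-Levinson gives phi_{kk} iteratively:
  phi_{11} = rho(1)
  phi_{kk} = [rho(k) - sum_{j=1..k-1} phi_{k-1,j} rho(k-j)]
            / [1 - sum_{j=1..k-1} phi_{k-1,j} rho(j)],
  phi_{k,j} = phi_{k-1,j} - phi_{kk} phi_{k-1,k-j},  j = 1..k-1.
Step k = 1:
  phi_11 = rho(1) = -0.6093.
Step k = 2:
  phi_22 = [rho(2) - phi_11 rho(1)] / [1 - phi_11 rho(1)] = [0.3703 - (-0.6093)(-0.6093)] / [1 - (-0.6093)(-0.6093)]
         = -0.00094649 / 0.62875351 = -0.001505.
  Update: phi_21 = phi_11 - phi_22 phi_11 = -0.6093 - (-0.001505)(-0.6093) = -0.610217.
Step k = 3:
  phi_33 = [rho(3) - phi_21 rho(2) - phi_22 rho(1)] / [1 - phi_21 rho(1) - phi_22 rho(2)]
    numerator   = -0.1307 - (-0.610217)(0.3703) - (-0.001505)(-0.6093) = 0.09434623
    denominator = 1 - (-0.610217)(-0.6093) - (-0.001505)(0.3703) = 0.62875209
  phi_33 = 0.09434623 / 0.62875209 = 0.1501.
Therefore phi_{33} = 0.1501.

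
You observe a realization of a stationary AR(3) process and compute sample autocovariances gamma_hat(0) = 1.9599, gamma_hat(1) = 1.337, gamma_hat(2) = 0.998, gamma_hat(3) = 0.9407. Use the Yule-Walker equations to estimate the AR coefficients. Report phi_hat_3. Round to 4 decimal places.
\hat\phi_{3} = 0.1980

The Yule-Walker equations for an AR(p) process read, in matrix form,
  Gamma_p phi = r_p,   with   (Gamma_p)_{ij} = gamma(|i - j|),
                       (r_p)_i = gamma(i),   i,j = 1..p.
Substitute the sample gammas (Toeplitz matrix and right-hand side of size 3):
  Gamma_p = [[1.9599, 1.337, 0.998], [1.337, 1.9599, 1.337], [0.998, 1.337, 1.9599]]
  r_p     = [1.337, 0.998, 0.9407]
Written out (R1..R3):
  (R1) 1.9599 phi_1 + 1.337 phi_2 + 0.998 phi_3 = 1.337
  (R2) 1.337 phi_1 + 1.9599 phi_2 + 1.337 phi_3 = 0.998
  (R3) 0.998 phi_1 + 1.337 phi_2 + 1.9599 phi_3 = 0.9407
Gaussian elimination:
  R2 <- R2 - (1.337/1.9599) R1 = R2 - (0.682178) R1:  1.047828 phi_2 + 0.656187 phi_3 = 0.085928
  R3 <- R3 - (0.998/1.9599) R1 = R3 - (0.50921) R1:  0.656187 phi_2 + 1.451709 phi_3 = 0.259887
  R3 <- R3 - (0.656187/1.047828) R2 = R3 - (0.626235) R2:  1.040782 phi_3 = 0.206075
Back-substitution:
  phi_hat_3 = 0.206075 / 1.040782 = 0.198
  phi_hat_2 = (0.085928 - (0.656187)(0.198)) / 1.047828 = -0.041989
  phi_hat_1 = (1.337 - (1.337)(-0.041989) - (0.998)(0.198)) / 1.9599 = 0.609998
So phi_hat = [0.6100, -0.0420, 0.1980].
Therefore phi_hat_3 = 0.1980.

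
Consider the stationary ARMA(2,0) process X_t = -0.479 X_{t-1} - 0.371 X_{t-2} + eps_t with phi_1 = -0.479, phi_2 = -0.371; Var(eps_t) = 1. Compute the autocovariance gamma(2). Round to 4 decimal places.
\gamma(2) = -0.2690

Multiply the model equation by X_{t-k} and take expectations. With theta_0 = psi_0 = 1 and psi_j the MA(infinity) weights, this gives
  gamma(k) - sum_i phi_i gamma(k-i) = c_k,
  c_k = sigma^2 * sum_{j=k..q} theta_j psi_{j-k}   (c_k = 0 for k > q),
using gamma(-m) = gamma(m).
Pure AR (q = 0): c_0 = sigma^2 = 1, c_k = 0 for k >= 1.
Equations for k = 0, 1, 2 (AR order 2, c_2 = 0):
  (E0) gamma(0) = phi_1 gamma(1) + phi_2 gamma(2) + c_0
  (E1) gamma(1) = phi_1 gamma(0) + phi_2 gamma(1) + c_1
  (E2) gamma(2) = phi_1 gamma(1) + phi_2 gamma(0)
From (E1): gamma(1) = A gamma(0) + B with
  A = phi_1 / (1 - phi_2) = -0.479 / 1.371 = -0.34938,   B = c_1 / (1 - phi_2) = 0 / 1.371 = 0.
Insert (E2) into (E0): gamma(0) (1 - phi_2^2) = phi_1 (1 + phi_2) gamma(1) + c_0.
  phi_1 (1 + phi_2) = (-0.479)(0.629) = -0.301291,   1 - phi_2^2 = 0.862359.
Replace gamma(1) by A gamma(0) + B and collect gamma(0):
  gamma(0) [0.862359 - (-0.301291)(-0.34938)] = c_0 = 1
  gamma(0) * 0.757094 = 1
  gamma(0) = 1 / 0.757094 = 1.32084.
  gamma(1) = A gamma(0) = (-0.34938)(1.32084) = -0.461475.
  gamma(2) = phi_1 gamma(1) + phi_2 gamma(0) = (-0.479)(-0.461475) + (-0.371)(1.32084) = -0.268985.
Therefore gamma(2) = -0.2690 (to 4 decimal places).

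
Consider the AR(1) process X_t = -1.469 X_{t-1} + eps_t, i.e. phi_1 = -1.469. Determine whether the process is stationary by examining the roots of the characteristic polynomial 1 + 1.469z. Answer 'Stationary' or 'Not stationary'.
\text{Not stationary}

The AR(p) characteristic polynomial is P(z) = 1 + 1.469z.
Stationarity requires all roots to lie outside the unit circle, i.e. |z| > 1 for every root.
This is linear in z: 1 + (1.469) z = 0  =>  z = -1/(1.469) = -0.680735,  |z| = 0.680735.
Moduli of all roots: 0.6807.
All moduli strictly greater than 1? No.
Verdict: Not stationary.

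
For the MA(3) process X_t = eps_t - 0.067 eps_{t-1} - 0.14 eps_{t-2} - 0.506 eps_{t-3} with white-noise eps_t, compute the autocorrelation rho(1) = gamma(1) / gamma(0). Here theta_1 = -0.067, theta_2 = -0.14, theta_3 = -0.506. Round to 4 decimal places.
\rho(1) = 0.0103

For an MA(q) process with theta_0 = 1, the autocovariance is
  gamma(k) = sigma^2 * sum_{i=0..q-k} theta_i * theta_{i+k},
and rho(k) = gamma(k) / gamma(0). Sigma^2 cancels.
  numerator   = (1)*(-0.067) + (-0.067)*(-0.14) + (-0.14)*(-0.506) = 0.01322.
  denominator = (1)^2 + (-0.067)^2 + (-0.14)^2 + (-0.506)^2 = 1.280125.
  rho(1) = 0.01322 / 1.280125 = 0.0103.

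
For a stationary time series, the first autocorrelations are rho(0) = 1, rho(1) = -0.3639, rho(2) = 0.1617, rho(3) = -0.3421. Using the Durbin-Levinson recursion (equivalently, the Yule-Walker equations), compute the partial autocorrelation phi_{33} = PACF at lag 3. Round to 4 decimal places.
\phi_{33} = -0.3150

The PACF at lag k is phi_{kk}, the last component of the solution
to the Yule-Walker system G_k phi = r_k where
  (G_k)_{ij} = rho(|i - j|), (r_k)_i = rho(i), i,j = 1..k.
Equivalently, Durbin-Levinson gives phi_{kk} iteratively:
  phi_{11} = rho(1)
  phi_{kk} = [rho(k) - sum_{j=1..k-1} phi_{k-1,j} rho(k-j)]
            / [1 - sum_{j=1..k-1} phi_{k-1,j} rho(j)],
  phi_{k,j} = phi_{k-1,j} - phi_{kk} phi_{k-1,k-j},  j = 1..k-1.
Step k = 1:
  phi_11 = rho(1) = -0.3639.
Step k = 2:
  phi_22 = [rho(2) - phi_11 rho(1)] / [1 - phi_11 rho(1)] = [0.1617 - (-0.3639)(-0.3639)] / [1 - (-0.3639)(-0.3639)]
         = 0.02927679 / 0.86757679 = 0.033745.
  Update: phi_21 = phi_11 - phi_22 phi_11 = -0.3639 - (0.033745)(-0.3639) = -0.35162.
Step k = 3:
  phi_33 = [rho(3) - phi_21 rho(2) - phi_22 rho(1)] / [1 - phi_21 rho(1) - phi_22 rho(2)]
    numerator   = -0.3421 - (-0.35162)(0.1617) - (0.033745)(-0.3639) = -0.27296306
    denominator = 1 - (-0.35162)(-0.3639) - (0.033745)(0.1617) = 0.86658883
  phi_33 = -0.27296306 / 0.86658883 = -0.315.
Therefore phi_{33} = -0.3150.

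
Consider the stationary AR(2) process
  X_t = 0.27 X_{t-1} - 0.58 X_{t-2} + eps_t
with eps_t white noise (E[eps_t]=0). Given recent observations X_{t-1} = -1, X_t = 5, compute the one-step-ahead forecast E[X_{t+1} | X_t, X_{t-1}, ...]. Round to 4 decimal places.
E[X_{t+1} \mid \mathcal F_t] = 1.9300

For an AR(p) model X_t = c + sum_i phi_i X_{t-i} + eps_t, the
one-step-ahead conditional mean is
  E[X_{t+1} | X_t, ...] = c + sum_i phi_i X_{t+1-i}.
Substitute known values:
  E[X_{t+1} | ...] = (0.27) * (5) + (-0.58) * (-1)
                   = 1.9300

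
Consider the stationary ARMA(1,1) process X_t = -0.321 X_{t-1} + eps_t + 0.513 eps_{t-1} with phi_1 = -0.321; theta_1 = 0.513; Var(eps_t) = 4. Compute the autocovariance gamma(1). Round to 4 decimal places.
\gamma(1) = 0.7152

Multiply the model equation by X_{t-k} and take expectations. With theta_0 = psi_0 = 1 and psi_j the MA(infinity) weights, this gives
  gamma(k) - sum_i phi_i gamma(k-i) = c_k,
  c_k = sigma^2 * sum_{j=k..q} theta_j psi_{j-k}   (c_k = 0 for k > q),
using gamma(-m) = gamma(m).
psi-weights needed (psi_j = theta_j + sum_i phi_i psi_{j-i}):
  psi_1 = theta_1 + phi_1 = 0.513 + (-0.321) = 0.192
Right-hand sides:
  c_0 = sigma^2 (1 + theta_1 psi_1) = 4 * (1 + (0.513)(0.192)) = 4 * 1.098496 = 4.393984
  c_1 = sigma^2 theta_1 = 4 * (0.513) = 2.052
  c_2 = 0
Equations for k = 0 and k = 1 (AR order 1):
  gamma(0) = phi_1 gamma(1) + c_0
  gamma(1) = phi_1 gamma(0) + c_1
Substituting the second into the first: gamma(0) (1 - phi_1^2) = c_0 + phi_1 c_1, so
  gamma(0) = (c_0 + phi_1 c_1) / (1 - phi_1^2) = (4.393984 + (-0.321)(2.052)) / (1 - (-0.321)^2) = 3.735292 / 0.896959 = 4.164395.
  gamma(1) = phi_1 gamma(0) + c_1 = (-0.321)(4.164395) + (2.052) = 0.715229.
Therefore gamma(1) = 0.7152 (to 4 decimal places).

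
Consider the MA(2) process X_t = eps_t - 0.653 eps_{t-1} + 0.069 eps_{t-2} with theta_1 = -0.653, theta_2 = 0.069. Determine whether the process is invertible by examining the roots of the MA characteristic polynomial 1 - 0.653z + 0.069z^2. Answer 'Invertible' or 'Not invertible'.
\text{Invertible}

The MA(q) characteristic polynomial is P(z) = 1 - 0.653z + 0.069z^2.
Invertibility requires all roots to lie outside the unit circle, i.e. |z| > 1 for every root.
Set 1 + (-0.653) z + (0.069) z^2 = 0, i.e. a z^2 + b z + c = 0 with a = 0.069, b = -0.653, c = 1.
Discriminant D = b^2 - 4ac = (-0.653)^2 - 4*(0.069)*1 = 0.426409 - (0.276) = 0.150409.
D >= 0, so the roots are real: z = (-b +/- sqrt(D)) / (2a) = (0.653 +/- 0.387826) / (0.138).
  z_1 = (0.653 + 0.387826) / (0.138) = 7.5422,   |z_1| = 7.5422.
  z_2 = (0.653 - 0.387826) / (0.138) = 1.9216,   |z_2| = 1.9216.
Moduli of all roots: 7.5422, 1.9216.
All moduli strictly greater than 1? Yes.
Verdict: Invertible.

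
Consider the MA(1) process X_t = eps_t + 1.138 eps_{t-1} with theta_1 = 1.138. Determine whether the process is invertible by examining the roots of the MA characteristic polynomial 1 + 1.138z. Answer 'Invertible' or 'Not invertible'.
\text{Not invertible}

The MA(q) characteristic polynomial is P(z) = 1 + 1.138z.
Invertibility requires all roots to lie outside the unit circle, i.e. |z| > 1 for every root.
This is linear in z: 1 + (1.138) z = 0  =>  z = -1/(1.138) = -0.878735,  |z| = 0.878735.
Moduli of all roots: 0.8787.
All moduli strictly greater than 1? No.
Verdict: Not invertible.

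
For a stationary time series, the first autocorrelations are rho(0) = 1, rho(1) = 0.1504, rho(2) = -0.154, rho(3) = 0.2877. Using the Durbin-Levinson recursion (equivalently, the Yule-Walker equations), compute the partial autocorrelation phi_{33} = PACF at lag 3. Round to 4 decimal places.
\phi_{33} = 0.3620

The PACF at lag k is phi_{kk}, the last component of the solution
to the Yule-Walker system G_k phi = r_k where
  (G_k)_{ij} = rho(|i - j|), (r_k)_i = rho(i), i,j = 1..k.
Equivalently, Durbin-Levinson gives phi_{kk} iteratively:
  phi_{11} = rho(1)
  phi_{kk} = [rho(k) - sum_{j=1..k-1} phi_{k-1,j} rho(k-j)]
            / [1 - sum_{j=1..k-1} phi_{k-1,j} rho(j)],
  phi_{k,j} = phi_{k-1,j} - phi_{kk} phi_{k-1,k-j},  j = 1..k-1.
Step k = 1:
  phi_11 = rho(1) = 0.1504.
Step k = 2:
  phi_22 = [rho(2) - phi_11 rho(1)] / [1 - phi_11 rho(1)] = [-0.154 - (0.1504)(0.1504)] / [1 - (0.1504)(0.1504)]
         = -0.17662016 / 0.97737984 = -0.180708.
  Update: phi_21 = phi_11 - phi_22 phi_11 = 0.1504 - (-0.180708)(0.1504) = 0.177578.
Step k = 3:
  phi_33 = [rho(3) - phi_21 rho(2) - phi_22 rho(1)] / [1 - phi_21 rho(1) - phi_22 rho(2)]
    numerator   = 0.2877 - (0.177578)(-0.154) - (-0.180708)(0.1504) = 0.34222553
    denominator = 1 - (0.177578)(0.1504) - (-0.180708)(-0.154) = 0.9454632
  phi_33 = 0.34222553 / 0.9454632 = 0.362.
Therefore phi_{33} = 0.3620.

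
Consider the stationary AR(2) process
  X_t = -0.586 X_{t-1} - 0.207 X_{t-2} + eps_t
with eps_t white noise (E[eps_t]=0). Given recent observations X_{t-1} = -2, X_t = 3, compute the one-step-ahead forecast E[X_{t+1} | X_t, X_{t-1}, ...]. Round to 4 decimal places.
E[X_{t+1} \mid \mathcal F_t] = -1.3440

For an AR(p) model X_t = c + sum_i phi_i X_{t-i} + eps_t, the
one-step-ahead conditional mean is
  E[X_{t+1} | X_t, ...] = c + sum_i phi_i X_{t+1-i}.
Substitute known values:
  E[X_{t+1} | ...] = (-0.586) * (3) + (-0.207) * (-2)
                   = -1.3440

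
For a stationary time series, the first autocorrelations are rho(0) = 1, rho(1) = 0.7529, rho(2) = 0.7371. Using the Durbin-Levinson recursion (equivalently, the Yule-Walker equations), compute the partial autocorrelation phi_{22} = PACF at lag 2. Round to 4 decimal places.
\phi_{22} = 0.3930

The PACF at lag k is phi_{kk}, the last component of the solution
to the Yule-Walker system G_k phi = r_k where
  (G_k)_{ij} = rho(|i - j|), (r_k)_i = rho(i), i,j = 1..k.
Equivalently, Durbin-Levinson gives phi_{kk} iteratively:
  phi_{11} = rho(1)
  phi_{kk} = [rho(k) - sum_{j=1..k-1} phi_{k-1,j} rho(k-j)]
            / [1 - sum_{j=1..k-1} phi_{k-1,j} rho(j)],
  phi_{k,j} = phi_{k-1,j} - phi_{kk} phi_{k-1,k-j},  j = 1..k-1.
Step k = 1:
  phi_11 = rho(1) = 0.7529.
Step k = 2:
  phi_22 = [rho(2) - phi_11 rho(1)] / [1 - phi_11 rho(1)] = [0.7371 - (0.7529)(0.7529)] / [1 - (0.7529)(0.7529)]
         = 0.17024159 / 0.43314159 = 0.393.
Therefore phi_{22} = 0.3930.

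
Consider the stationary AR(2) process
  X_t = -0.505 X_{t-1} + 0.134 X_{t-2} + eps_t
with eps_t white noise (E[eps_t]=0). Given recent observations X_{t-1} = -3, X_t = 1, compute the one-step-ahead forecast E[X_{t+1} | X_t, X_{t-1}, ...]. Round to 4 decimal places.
E[X_{t+1} \mid \mathcal F_t] = -0.9070

For an AR(p) model X_t = c + sum_i phi_i X_{t-i} + eps_t, the
one-step-ahead conditional mean is
  E[X_{t+1} | X_t, ...] = c + sum_i phi_i X_{t+1-i}.
Substitute known values:
  E[X_{t+1} | ...] = (-0.505) * (1) + (0.134) * (-3)
                   = -0.9070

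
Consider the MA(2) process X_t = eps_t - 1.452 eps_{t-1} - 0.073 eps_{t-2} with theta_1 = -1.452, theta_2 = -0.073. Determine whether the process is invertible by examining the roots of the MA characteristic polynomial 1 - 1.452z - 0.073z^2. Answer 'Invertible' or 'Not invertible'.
\text{Not invertible}

The MA(q) characteristic polynomial is P(z) = 1 - 1.452z - 0.073z^2.
Invertibility requires all roots to lie outside the unit circle, i.e. |z| > 1 for every root.
Set 1 + (-1.452) z + (-0.073) z^2 = 0, i.e. a z^2 + b z + c = 0 with a = -0.073, b = -1.452, c = 1.
Discriminant D = b^2 - 4ac = (-1.452)^2 - 4*(-0.073)*1 = 2.108304 - (-0.292) = 2.400304.
D >= 0, so the roots are real: z = (-b +/- sqrt(D)) / (2a) = (1.452 +/- 1.549291) / (-0.146).
  z_1 = (1.452 + 1.549291) / (-0.146) = -20.5568,   |z_1| = 20.5568.
  z_2 = (1.452 - 1.549291) / (-0.146) = 0.6664,   |z_2| = 0.6664.
Moduli of all roots: 20.5568, 0.6664.
All moduli strictly greater than 1? No.
Verdict: Not invertible.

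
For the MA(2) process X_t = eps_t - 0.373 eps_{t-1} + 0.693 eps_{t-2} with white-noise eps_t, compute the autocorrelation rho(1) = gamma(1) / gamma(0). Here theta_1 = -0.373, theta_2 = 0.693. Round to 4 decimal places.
\rho(1) = -0.3900

For an MA(q) process with theta_0 = 1, the autocovariance is
  gamma(k) = sigma^2 * sum_{i=0..q-k} theta_i * theta_{i+k},
and rho(k) = gamma(k) / gamma(0). Sigma^2 cancels.
  numerator   = (1)*(-0.373) + (-0.373)*(0.693) = -0.631489.
  denominator = (1)^2 + (-0.373)^2 + (0.693)^2 = 1.619378.
  rho(1) = -0.631489 / 1.619378 = -0.3900.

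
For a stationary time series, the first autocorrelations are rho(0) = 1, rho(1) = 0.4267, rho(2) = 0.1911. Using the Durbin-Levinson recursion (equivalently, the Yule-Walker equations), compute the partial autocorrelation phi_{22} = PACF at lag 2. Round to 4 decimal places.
\phi_{22} = 0.0110

The PACF at lag k is phi_{kk}, the last component of the solution
to the Yule-Walker system G_k phi = r_k where
  (G_k)_{ij} = rho(|i - j|), (r_k)_i = rho(i), i,j = 1..k.
Equivalently, Durbin-Levinson gives phi_{kk} iteratively:
  phi_{11} = rho(1)
  phi_{kk} = [rho(k) - sum_{j=1..k-1} phi_{k-1,j} rho(k-j)]
            / [1 - sum_{j=1..k-1} phi_{k-1,j} rho(j)],
  phi_{k,j} = phi_{k-1,j} - phi_{kk} phi_{k-1,k-j},  j = 1..k-1.
Step k = 1:
  phi_11 = rho(1) = 0.4267.
Step k = 2:
  phi_22 = [rho(2) - phi_11 rho(1)] / [1 - phi_11 rho(1)] = [0.1911 - (0.4267)(0.4267)] / [1 - (0.4267)(0.4267)]
         = 0.00902711 / 0.81792711 = 0.011.
Therefore phi_{22} = 0.0110.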